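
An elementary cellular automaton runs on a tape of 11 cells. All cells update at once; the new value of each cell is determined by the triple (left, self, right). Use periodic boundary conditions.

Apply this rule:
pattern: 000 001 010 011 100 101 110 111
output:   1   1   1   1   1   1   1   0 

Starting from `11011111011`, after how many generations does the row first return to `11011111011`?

2

generation 1: 01110001110
generation 2: 11011111011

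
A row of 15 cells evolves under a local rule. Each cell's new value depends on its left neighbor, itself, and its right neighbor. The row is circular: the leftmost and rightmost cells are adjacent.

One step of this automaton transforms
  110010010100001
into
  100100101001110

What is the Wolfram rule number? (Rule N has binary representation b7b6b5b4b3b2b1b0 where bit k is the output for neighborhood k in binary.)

163

position 0: 111 → 1  (bit 7 = 1)
position 1: 110 → 0  (bit 6 = 0)
position 8: 101 → 1  (bit 5 = 1)
position 2: 100 → 0  (bit 4 = 0)
position 14: 011 → 0  (bit 3 = 0)
position 4: 010 → 0  (bit 2 = 0)
position 3: 001 → 1  (bit 1 = 1)
position 11: 000 → 1  (bit 0 = 1)
bits b7..b0 = 10100011 = 163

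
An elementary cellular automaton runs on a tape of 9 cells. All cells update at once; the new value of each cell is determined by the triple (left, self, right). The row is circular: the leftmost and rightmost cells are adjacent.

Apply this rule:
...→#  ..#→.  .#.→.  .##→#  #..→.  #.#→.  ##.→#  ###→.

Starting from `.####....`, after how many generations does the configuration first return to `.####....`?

3

.#..#.###
......#.#
.####....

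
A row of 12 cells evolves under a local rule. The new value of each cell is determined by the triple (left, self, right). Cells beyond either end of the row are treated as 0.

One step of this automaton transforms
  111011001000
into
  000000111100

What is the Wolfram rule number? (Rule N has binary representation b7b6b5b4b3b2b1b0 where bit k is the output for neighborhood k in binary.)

position 1: 111 → 0  (bit 7 = 0)
position 2: 110 → 0  (bit 6 = 0)
position 3: 101 → 0  (bit 5 = 0)
position 6: 100 → 1  (bit 4 = 1)
position 0: 011 → 0  (bit 3 = 0)
position 8: 010 → 1  (bit 2 = 1)
position 7: 001 → 1  (bit 1 = 1)
position 10: 000 → 0  (bit 0 = 0)
bits b7..b0 = 00010110 = 22

22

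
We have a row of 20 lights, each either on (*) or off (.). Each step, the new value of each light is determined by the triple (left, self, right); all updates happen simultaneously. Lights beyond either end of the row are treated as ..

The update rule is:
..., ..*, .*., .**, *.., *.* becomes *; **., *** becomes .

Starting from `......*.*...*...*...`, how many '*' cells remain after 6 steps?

1

step 1: ********************
step 2: *...................
step 3: ********************  (repeats step 1; period 2)
step 6: *...................
count of *: 1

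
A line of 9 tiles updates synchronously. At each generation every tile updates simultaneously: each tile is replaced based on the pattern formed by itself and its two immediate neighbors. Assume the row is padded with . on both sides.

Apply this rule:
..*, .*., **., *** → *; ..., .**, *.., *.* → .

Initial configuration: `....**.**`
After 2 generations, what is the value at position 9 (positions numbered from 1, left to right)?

*

...*.*..*
..**.*.**
position 9 holds *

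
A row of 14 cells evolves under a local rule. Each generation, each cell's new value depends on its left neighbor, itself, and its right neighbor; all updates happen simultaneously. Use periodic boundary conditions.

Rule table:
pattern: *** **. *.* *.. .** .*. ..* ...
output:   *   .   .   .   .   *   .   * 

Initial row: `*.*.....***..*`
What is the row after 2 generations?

*.*..*...*.***

..*.***..*....
*.*..*...*.***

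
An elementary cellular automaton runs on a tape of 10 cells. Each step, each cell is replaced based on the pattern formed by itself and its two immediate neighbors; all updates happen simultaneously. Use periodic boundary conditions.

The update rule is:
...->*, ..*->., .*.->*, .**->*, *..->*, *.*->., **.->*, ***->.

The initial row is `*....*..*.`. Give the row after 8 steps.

**.*.**.*.

****.**.*.
*..*.**.*.
**.*.**.*.
**.*.**.*.  (fixed point — unchanged through step 8)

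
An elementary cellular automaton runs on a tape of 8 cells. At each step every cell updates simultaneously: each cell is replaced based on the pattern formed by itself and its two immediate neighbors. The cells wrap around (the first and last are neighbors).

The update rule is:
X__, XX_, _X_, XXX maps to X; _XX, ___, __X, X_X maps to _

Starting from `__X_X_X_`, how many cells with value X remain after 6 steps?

__X_X_XX
X_X_X__X
X_X_XX__
X_X__XX_
X_XX__X_
X__XX_X_
count of X: 4

4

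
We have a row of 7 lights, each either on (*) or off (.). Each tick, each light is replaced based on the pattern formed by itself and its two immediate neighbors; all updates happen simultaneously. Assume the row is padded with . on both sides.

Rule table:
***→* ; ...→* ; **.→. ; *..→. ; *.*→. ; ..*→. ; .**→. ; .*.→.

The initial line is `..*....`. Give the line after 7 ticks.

tick 1: *...***
tick 2: ..*..*.
tick 3: *......
tick 4: ..*****
tick 5: *..***.
tick 6: ....*..
tick 7: ***...*

***...*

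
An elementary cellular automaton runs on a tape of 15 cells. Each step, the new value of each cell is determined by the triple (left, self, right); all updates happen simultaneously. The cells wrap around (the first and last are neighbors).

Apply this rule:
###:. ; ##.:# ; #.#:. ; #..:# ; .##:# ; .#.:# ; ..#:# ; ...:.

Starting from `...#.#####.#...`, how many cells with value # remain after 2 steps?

10

..##.#...#.##..
.###.##.##.###.
count of #: 10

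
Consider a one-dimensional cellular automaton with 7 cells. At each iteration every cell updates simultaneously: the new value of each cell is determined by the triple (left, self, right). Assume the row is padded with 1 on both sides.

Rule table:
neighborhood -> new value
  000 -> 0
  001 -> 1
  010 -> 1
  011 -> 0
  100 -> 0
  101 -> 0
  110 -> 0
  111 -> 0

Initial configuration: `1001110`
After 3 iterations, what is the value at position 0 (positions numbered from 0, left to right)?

0010000
0110001
0000010
position 0 holds 0

0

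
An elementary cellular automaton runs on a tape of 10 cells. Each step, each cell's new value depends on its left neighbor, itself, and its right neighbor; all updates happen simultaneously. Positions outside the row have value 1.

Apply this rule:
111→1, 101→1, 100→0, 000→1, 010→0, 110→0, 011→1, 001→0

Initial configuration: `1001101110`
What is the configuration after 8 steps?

step 1: 0001011101
step 2: 0100111011
step 3: 1000110111
step 4: 0010101111
step 5: 0001011111
step 6: 0100111111
step 7: 1000111111
step 8: 0010111111

0010111111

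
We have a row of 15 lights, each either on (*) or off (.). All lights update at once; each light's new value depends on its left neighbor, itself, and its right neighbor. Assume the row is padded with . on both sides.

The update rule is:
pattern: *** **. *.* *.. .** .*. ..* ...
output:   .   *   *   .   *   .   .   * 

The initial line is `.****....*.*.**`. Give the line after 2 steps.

.*..*.**..*.***
.....***...**.*

.....***...**.*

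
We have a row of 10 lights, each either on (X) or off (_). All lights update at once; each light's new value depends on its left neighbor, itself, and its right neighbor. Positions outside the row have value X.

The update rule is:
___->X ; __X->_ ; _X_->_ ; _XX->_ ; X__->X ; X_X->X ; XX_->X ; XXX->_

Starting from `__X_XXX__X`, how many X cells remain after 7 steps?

5

X__X__XX__
XX__X__XX_
_XX__X__XX
X_XX__X___
XX_XX__XX_
_XX_XX__XX
X_XX_XX___
count of X: 5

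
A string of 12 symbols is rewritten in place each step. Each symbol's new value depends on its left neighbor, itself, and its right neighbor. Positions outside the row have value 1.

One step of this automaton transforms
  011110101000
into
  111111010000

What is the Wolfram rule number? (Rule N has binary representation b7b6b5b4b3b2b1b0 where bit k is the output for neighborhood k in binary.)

position 2: 111 → 1  (bit 7 = 1)
position 4: 110 → 1  (bit 6 = 1)
position 0: 101 → 1  (bit 5 = 1)
position 9: 100 → 0  (bit 4 = 0)
position 1: 011 → 1  (bit 3 = 1)
position 6: 010 → 0  (bit 2 = 0)
position 11: 001 → 0  (bit 1 = 0)
position 10: 000 → 0  (bit 0 = 0)
bits b7..b0 = 11101000 = 232

232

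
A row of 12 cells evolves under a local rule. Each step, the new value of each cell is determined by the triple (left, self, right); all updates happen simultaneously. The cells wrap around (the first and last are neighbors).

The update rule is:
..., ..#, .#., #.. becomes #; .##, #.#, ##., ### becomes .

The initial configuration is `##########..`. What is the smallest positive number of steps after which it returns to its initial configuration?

2

..........##
##########..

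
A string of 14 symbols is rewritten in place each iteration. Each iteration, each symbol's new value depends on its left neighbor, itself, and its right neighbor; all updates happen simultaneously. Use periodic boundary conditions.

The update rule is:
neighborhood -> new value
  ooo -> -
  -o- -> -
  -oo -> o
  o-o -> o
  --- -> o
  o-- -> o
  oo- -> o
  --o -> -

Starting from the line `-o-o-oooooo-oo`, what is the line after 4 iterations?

iteration 1: o-o-oo----oooo
iteration 2: oo-oooooo-o---
iteration 3: oooo----oo-oo-
iteration 4: o--oooo-oooooo

o--oooo-oooooo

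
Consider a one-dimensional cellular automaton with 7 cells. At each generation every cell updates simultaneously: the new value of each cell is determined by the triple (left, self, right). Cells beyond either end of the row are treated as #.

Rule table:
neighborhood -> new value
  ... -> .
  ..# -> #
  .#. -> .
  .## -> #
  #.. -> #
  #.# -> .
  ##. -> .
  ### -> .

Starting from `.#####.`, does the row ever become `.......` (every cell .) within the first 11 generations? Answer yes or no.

generation 1: .#.....
generation 2: ..#...#
generation 3: ##.#.##
generation 4: .....#.
generation 5: #...#..
generation 6: .#.#.##
generation 7: .....#.  (repeats generation 4; period 3)
generation 11: #...#..
generation 11 is #...#.., still not uniform .

no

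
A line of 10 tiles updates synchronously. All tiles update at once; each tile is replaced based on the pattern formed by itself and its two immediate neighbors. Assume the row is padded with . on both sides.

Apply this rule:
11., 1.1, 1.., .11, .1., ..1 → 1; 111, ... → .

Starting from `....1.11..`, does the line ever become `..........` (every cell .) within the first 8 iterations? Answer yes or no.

...111111.
..11....11
.1111..111
11..1111.1
11111..111
1...1111.1
11.11..111
11111111.1
iteration 8 is 11111111.1, still not uniform .

no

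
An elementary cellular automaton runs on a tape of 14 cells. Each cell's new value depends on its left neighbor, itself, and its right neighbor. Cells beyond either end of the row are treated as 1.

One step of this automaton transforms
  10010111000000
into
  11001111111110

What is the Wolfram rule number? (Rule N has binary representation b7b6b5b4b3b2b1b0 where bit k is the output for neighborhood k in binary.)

position 6: 111 → 1  (bit 7 = 1)
position 0: 110 → 1  (bit 6 = 1)
position 4: 101 → 1  (bit 5 = 1)
position 1: 100 → 1  (bit 4 = 1)
position 5: 011 → 1  (bit 3 = 1)
position 3: 010 → 0  (bit 2 = 0)
position 2: 001 → 0  (bit 1 = 0)
position 9: 000 → 1  (bit 0 = 1)
bits b7..b0 = 11111001 = 249

249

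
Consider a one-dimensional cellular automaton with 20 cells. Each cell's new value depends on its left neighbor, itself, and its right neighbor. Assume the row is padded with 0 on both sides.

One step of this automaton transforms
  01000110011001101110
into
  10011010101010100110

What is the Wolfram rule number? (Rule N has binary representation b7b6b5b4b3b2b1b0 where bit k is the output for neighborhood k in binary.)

195

position 17: 111 → 1  (bit 7 = 1)
position 6: 110 → 1  (bit 6 = 1)
position 15: 101 → 0  (bit 5 = 0)
position 2: 100 → 0  (bit 4 = 0)
position 5: 011 → 0  (bit 3 = 0)
position 1: 010 → 0  (bit 2 = 0)
position 0: 001 → 1  (bit 1 = 1)
position 3: 000 → 1  (bit 0 = 1)
bits b7..b0 = 11000011 = 195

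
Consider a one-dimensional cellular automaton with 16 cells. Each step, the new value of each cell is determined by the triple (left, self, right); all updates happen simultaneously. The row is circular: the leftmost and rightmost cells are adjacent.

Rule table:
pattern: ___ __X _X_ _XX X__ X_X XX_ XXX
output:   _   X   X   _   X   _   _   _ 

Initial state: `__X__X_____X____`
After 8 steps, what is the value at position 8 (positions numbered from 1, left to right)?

_

_XXXXXX___XXX___
X______X_X___X__
XX____XX_XX_XXXX
__X__X__________
_XXXXXX_________
X______X________
XX____XXX______X
__X__X___X____X_
position 8 holds _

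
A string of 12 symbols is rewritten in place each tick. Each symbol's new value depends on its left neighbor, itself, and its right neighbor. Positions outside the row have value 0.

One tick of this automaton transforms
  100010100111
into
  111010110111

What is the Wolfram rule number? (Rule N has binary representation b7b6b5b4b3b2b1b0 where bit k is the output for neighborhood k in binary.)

221

position 10: 111 → 1  (bit 7 = 1)
position 11: 110 → 1  (bit 6 = 1)
position 5: 101 → 0  (bit 5 = 0)
position 1: 100 → 1  (bit 4 = 1)
position 9: 011 → 1  (bit 3 = 1)
position 0: 010 → 1  (bit 2 = 1)
position 3: 001 → 0  (bit 1 = 0)
position 2: 000 → 1  (bit 0 = 1)
bits b7..b0 = 11011101 = 221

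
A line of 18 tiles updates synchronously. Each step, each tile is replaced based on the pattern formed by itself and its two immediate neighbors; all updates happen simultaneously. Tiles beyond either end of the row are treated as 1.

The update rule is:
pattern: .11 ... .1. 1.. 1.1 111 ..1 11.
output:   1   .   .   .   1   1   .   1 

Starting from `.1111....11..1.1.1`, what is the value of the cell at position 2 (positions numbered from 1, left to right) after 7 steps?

11111....11...1.11
11111....11....111
11111....11....111  (fixed point — unchanged through step 7)
position 2 holds 1

1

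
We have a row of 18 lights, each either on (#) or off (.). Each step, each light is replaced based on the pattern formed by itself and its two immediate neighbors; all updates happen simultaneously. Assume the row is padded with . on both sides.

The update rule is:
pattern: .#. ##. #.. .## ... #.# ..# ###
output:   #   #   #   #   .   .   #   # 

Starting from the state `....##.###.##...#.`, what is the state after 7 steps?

...###.###.###.###
..####.###.###.###
.#####.###.###.###
######.###.###.###
######.###.###.###  (fixed point — unchanged through step 7)

######.###.###.###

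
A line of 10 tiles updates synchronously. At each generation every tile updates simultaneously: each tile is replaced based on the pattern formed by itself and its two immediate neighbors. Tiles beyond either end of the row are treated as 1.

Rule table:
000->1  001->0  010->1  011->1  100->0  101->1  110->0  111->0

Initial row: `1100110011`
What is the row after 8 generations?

0010010011

0000100010
0110101011
1101111110
0011000001
0010011101
0010010011
0010010010
0010010011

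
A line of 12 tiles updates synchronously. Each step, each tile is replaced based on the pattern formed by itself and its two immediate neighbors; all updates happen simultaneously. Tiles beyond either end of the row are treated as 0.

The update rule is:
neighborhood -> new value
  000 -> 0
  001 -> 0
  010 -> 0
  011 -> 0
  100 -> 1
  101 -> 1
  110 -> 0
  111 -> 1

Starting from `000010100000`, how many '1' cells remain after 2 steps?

step 1: 000001010000
step 2: 000000101000
count of 1: 2

2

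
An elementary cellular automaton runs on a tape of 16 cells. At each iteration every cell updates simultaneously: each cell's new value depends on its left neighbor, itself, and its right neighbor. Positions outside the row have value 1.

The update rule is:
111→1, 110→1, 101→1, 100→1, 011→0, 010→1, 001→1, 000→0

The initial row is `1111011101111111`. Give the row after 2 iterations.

1111110111011111

1111101110111111
1111110111011111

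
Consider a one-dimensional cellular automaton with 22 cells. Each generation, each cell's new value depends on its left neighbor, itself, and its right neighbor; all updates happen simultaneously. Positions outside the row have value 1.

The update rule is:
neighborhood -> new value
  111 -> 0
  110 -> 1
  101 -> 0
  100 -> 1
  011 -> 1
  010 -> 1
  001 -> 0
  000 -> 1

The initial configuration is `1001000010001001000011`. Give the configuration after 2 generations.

0101001010101101001010

1101111011101101111010
0101001010101101001010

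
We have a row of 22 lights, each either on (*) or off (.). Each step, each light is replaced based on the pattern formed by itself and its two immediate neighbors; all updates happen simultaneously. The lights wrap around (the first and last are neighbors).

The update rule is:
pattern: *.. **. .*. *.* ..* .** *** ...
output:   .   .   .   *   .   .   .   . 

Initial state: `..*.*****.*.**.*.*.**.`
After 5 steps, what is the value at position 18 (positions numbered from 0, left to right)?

.

...*.....*.*..*.*.*...
..........*....*.*....
................*.....
......................
......................
position 18 holds .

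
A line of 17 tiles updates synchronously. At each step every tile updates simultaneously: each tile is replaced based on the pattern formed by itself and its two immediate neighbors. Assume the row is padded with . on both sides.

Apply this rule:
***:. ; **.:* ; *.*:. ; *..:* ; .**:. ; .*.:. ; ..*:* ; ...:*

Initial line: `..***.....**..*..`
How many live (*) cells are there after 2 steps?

**..******.***.**
.***.....*...*..*
count of *: 6

6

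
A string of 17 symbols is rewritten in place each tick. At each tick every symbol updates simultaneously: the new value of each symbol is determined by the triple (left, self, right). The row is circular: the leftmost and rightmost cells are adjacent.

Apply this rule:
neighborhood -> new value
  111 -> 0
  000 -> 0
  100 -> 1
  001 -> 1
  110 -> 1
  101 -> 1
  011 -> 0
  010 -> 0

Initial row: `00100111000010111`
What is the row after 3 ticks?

10110011001101011

11011001100101001
01101110111010110
10110011001101011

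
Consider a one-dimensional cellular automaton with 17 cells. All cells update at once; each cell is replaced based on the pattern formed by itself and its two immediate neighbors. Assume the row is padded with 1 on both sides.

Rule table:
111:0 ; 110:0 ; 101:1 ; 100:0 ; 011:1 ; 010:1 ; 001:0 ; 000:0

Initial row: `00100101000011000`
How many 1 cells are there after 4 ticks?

3

00100111000010000
00100100000010000
00100100000010000  (fixed point — unchanged through tick 4)
count of 1: 3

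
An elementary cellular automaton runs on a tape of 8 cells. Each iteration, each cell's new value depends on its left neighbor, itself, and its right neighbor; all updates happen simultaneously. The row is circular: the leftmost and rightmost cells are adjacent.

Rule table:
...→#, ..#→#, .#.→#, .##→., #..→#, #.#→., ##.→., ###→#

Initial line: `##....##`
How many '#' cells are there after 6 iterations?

#.####.#
...##...
###..###
##.##.##
#......#
.######.
count of #: 6

6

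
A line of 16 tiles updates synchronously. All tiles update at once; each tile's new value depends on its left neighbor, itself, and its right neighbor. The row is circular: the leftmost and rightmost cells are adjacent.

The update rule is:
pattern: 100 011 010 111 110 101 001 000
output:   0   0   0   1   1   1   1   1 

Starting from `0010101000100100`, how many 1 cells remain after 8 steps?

8

1101010011001001
1110100101010010
0111001010100101
1011010101001010
0101101010010101
1010110100101010
0101011001010101
1010101010101010
count of 1: 8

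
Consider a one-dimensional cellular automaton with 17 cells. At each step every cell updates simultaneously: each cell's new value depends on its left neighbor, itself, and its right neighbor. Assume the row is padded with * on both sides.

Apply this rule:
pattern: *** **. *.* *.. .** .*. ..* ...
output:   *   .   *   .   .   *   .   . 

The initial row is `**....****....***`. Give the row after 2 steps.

................*

*......**......**
................*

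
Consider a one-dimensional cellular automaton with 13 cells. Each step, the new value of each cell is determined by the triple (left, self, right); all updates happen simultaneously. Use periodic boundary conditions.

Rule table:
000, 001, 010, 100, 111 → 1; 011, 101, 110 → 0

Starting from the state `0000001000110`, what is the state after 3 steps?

1111111111001
1111111110110
0111111100000

0111111100000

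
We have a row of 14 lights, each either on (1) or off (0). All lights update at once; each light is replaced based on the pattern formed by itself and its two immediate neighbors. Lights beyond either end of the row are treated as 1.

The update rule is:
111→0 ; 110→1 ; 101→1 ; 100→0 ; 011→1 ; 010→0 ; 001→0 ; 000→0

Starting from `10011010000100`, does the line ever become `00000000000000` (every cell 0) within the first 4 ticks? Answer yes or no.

10011100000000
10010100000000
10001000000000
10000000000000
tick 4 is 10000000000000, still not uniform 0

no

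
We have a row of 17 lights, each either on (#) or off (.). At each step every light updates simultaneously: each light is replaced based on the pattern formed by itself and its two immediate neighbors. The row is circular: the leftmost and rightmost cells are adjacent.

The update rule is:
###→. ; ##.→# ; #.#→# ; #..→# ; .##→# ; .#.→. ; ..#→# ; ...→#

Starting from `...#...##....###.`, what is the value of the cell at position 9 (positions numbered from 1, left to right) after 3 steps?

###.##########.##
..###........###.
###.##########.##
position 9 holds #

#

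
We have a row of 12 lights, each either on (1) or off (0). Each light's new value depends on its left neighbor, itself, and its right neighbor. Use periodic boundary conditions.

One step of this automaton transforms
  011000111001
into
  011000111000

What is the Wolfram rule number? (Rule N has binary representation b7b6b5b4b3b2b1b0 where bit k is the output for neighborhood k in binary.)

200

position 7: 111 → 1  (bit 7 = 1)
position 2: 110 → 1  (bit 6 = 1)
position 0: 101 → 0  (bit 5 = 0)
position 3: 100 → 0  (bit 4 = 0)
position 1: 011 → 1  (bit 3 = 1)
position 11: 010 → 0  (bit 2 = 0)
position 5: 001 → 0  (bit 1 = 0)
position 4: 000 → 0  (bit 0 = 0)
bits b7..b0 = 11001000 = 200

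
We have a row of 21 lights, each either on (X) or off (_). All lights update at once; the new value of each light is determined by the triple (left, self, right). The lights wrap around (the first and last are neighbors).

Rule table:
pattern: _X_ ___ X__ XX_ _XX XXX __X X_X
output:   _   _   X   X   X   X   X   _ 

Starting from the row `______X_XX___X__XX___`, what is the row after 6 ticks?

XX_XXXXXXXXX_XXXXXXXX

tick 1: _____X__XXX_X_XXXXX__
tick 2: ____X_XXXXX___XXXXXX_
tick 3: ___X__XXXXXX_XXXXXXXX
tick 4: X_X_XXXXXXXX_XXXXXXXX
tick 5: X___XXXXXXXX_XXXXXXXX
tick 6: XX_XXXXXXXXX_XXXXXXXX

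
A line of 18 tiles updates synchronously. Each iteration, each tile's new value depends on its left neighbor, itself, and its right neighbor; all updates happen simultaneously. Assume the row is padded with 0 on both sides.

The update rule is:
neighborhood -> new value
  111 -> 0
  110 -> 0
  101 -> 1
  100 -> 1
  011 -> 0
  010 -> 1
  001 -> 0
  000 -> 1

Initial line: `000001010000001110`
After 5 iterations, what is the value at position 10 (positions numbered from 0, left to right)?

1

111101111111100001
000010000000011101
111011111111000011
000100000000111000
110111111110000111
position 10 holds 1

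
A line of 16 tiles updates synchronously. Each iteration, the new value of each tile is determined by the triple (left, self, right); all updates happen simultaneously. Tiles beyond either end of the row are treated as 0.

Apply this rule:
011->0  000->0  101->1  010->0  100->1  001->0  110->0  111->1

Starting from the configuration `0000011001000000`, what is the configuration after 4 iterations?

0000000100100000
0000000010010000
0000000001001000
0000000000100100

0000000000100100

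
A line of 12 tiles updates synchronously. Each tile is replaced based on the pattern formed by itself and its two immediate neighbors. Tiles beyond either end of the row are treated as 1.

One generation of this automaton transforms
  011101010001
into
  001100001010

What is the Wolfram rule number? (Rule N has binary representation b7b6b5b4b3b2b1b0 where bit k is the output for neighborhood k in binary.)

position 2: 111 → 1  (bit 7 = 1)
position 3: 110 → 1  (bit 6 = 1)
position 0: 101 → 0  (bit 5 = 0)
position 8: 100 → 1  (bit 4 = 1)
position 1: 011 → 0  (bit 3 = 0)
position 5: 010 → 0  (bit 2 = 0)
position 10: 001 → 1  (bit 1 = 1)
position 9: 000 → 0  (bit 0 = 0)
bits b7..b0 = 11010010 = 210

210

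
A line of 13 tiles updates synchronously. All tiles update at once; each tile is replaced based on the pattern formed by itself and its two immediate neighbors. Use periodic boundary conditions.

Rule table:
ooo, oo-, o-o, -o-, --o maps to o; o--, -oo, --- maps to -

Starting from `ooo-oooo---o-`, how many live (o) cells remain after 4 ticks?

10

-ooo-ooo--ooo
o-ooo-oo-o-oo
oo-ooo-oooo-o
ooo-ooo-oooo-
count of o: 10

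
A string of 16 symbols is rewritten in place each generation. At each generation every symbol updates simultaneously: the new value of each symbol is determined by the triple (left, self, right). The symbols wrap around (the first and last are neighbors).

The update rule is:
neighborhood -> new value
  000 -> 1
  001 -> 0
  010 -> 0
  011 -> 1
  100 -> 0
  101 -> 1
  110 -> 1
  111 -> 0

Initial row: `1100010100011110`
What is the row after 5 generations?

1100101001001011

1101001001010011
0110000000100010
0110111110001000
0111100010100011
1100101001001011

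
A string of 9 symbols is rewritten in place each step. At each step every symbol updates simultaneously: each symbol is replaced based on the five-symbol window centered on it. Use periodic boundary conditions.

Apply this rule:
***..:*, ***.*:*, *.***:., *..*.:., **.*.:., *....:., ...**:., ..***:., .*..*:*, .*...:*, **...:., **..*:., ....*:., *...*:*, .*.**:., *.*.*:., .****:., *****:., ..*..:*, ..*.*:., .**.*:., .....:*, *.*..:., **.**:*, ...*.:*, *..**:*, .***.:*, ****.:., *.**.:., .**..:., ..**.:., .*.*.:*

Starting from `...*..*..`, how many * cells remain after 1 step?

6

*.***.**.
count of *: 6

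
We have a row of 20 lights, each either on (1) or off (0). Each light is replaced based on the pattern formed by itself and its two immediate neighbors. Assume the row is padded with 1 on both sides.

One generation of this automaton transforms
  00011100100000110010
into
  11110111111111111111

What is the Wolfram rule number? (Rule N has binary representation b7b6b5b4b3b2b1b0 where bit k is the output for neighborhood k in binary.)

127

position 4: 111 → 0  (bit 7 = 0)
position 5: 110 → 1  (bit 6 = 1)
position 19: 101 → 1  (bit 5 = 1)
position 0: 100 → 1  (bit 4 = 1)
position 3: 011 → 1  (bit 3 = 1)
position 8: 010 → 1  (bit 2 = 1)
position 2: 001 → 1  (bit 1 = 1)
position 1: 000 → 1  (bit 0 = 1)
bits b7..b0 = 01111111 = 127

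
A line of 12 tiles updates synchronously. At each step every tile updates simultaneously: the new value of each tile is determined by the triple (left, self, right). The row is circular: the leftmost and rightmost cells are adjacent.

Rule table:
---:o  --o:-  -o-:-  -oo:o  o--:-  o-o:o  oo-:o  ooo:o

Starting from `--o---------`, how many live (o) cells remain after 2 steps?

10

o---oooooooo
o-o-oooooooo
count of o: 10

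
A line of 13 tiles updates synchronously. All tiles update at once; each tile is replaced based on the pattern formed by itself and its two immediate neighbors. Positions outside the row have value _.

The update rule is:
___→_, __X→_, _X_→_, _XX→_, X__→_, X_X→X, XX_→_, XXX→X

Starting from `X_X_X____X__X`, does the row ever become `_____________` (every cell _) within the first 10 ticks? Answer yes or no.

_X_X_________
__X__________
_____________
all cells are _ at tick 3

yes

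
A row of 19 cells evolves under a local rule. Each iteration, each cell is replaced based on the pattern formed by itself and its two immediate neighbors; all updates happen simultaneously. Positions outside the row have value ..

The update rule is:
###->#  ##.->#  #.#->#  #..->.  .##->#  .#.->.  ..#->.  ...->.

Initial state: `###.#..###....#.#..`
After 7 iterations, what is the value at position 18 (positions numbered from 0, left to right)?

####...###.....#...
####...###.........
####...###.........  (fixed point — unchanged through iteration 7)
position 18 holds .

.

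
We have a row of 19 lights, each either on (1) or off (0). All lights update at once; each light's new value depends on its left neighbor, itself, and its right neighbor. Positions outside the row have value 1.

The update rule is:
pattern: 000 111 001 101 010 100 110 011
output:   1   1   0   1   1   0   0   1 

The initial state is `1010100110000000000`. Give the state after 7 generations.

0111100100111111110
1111000100111111101
1110010100111111011
1100011100111110111
1001011000111101111
0001110010111011111
0101100011110111111

0101100011110111111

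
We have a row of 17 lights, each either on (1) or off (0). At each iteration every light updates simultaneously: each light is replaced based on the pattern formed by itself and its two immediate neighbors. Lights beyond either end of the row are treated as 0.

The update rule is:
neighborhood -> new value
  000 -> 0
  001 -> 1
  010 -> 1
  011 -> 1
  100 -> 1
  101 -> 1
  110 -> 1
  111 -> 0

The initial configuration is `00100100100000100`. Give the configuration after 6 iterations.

01111111110001110
11000000011011011
11100000111111111
10110001100000001
11111011110000011
10001110011000111

10001110011000111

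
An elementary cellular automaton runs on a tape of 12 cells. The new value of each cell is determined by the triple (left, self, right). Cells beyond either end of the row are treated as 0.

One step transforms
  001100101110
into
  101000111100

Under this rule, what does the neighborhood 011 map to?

At position 2 the neighborhood is 011; the next row has 1 there.

1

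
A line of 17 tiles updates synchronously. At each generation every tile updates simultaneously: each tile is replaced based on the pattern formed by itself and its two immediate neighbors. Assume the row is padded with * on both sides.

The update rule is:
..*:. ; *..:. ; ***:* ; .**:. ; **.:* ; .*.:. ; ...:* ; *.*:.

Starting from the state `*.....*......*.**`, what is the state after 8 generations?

*.***...****....*
*..**.*..***.**..
*...*.....**..*..
*.*...***..*.....
*...*..**....***.
*.*.....*.**..**.
*...***....*...*.
*.*..**.**...*...

*.*..**.**...*...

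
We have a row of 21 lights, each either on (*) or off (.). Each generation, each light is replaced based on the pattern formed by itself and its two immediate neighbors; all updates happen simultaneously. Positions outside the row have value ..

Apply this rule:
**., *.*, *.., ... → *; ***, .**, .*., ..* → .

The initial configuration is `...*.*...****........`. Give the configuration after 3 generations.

..**..*...*********..

**..*.**....*********
.**..*.****.........*
..**..*...*********..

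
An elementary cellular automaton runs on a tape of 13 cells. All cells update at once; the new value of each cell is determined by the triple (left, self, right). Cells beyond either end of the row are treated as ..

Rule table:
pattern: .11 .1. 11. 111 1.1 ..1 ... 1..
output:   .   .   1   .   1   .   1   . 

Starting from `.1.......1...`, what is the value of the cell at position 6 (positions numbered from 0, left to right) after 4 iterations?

...11111...11
11.....1.1..1
.1.111..1....
..1..1....111
position 6 holds .

.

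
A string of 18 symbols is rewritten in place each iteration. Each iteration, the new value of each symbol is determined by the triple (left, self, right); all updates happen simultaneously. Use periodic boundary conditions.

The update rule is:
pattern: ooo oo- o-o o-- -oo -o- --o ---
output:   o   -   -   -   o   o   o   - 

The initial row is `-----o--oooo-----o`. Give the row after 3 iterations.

--oo--ooo-----oo--

----oo-oooo-----oo
---oo--ooo-----oo-
--oo--ooo-----oo--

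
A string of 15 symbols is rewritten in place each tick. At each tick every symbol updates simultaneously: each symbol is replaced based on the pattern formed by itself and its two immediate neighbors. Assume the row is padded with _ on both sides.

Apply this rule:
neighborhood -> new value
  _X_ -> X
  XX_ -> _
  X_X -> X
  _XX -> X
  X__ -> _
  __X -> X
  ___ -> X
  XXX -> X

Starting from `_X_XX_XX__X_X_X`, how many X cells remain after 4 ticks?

10

XXXX_XX__XXXXXX
XXX_XX__XXXXXX_
XX_XX__XXXXXX__
X_XX__XXXXXX__X
count of X: 10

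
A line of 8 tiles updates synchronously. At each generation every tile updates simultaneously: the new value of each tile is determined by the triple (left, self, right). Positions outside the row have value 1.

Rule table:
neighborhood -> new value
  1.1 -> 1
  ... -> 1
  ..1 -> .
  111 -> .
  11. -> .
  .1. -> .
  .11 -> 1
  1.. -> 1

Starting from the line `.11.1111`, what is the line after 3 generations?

11.11...
..11.11.
1.1.11.1

1.1.11.1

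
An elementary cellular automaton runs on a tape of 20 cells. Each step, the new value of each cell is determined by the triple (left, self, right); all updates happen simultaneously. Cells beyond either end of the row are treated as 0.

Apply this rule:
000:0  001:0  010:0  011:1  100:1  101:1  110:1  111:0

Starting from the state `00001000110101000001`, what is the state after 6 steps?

00000000101110110101

00000100111010100000
00000010101101010000
00000001011110101000
00000000110011010100
00000000111011101010
00000000101110110101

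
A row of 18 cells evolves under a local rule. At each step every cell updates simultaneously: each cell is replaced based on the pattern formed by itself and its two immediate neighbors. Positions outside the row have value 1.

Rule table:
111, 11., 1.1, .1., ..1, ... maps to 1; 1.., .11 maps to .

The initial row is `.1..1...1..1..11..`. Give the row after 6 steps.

1111111.11.111.111

step 1: 11.11.111.11.1.1.1
step 2: 111.11.111.111111.
step 3: 1111.11.111.111111
step 4: 11111.11.111.11111
step 5: 111111.11.111.1111
step 6: 1111111.11.111.111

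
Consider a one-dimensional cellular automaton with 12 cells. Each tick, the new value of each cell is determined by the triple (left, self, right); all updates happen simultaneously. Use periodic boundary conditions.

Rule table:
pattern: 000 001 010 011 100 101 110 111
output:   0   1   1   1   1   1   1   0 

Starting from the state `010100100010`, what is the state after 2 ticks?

tick 1: 111111110111
tick 2: 000000011100

000000011100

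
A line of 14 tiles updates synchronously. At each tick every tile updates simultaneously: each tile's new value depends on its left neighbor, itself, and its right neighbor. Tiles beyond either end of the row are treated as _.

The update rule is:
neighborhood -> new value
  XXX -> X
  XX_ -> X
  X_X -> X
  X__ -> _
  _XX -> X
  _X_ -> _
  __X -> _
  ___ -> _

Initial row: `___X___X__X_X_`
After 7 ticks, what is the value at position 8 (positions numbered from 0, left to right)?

_

tick 1: ___________X__
tick 2: ______________
tick 3: ______________  (fixed point — unchanged through tick 7)
position 8 holds _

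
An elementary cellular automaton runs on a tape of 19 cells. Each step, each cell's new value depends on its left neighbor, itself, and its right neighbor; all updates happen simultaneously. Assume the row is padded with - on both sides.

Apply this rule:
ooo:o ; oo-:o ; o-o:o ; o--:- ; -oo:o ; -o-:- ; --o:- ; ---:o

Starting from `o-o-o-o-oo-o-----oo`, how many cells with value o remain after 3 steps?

14

-o-o-o-oooo--ooo-oo
--o-o-ooooo--oooooo
o--o-oooooo--oooooo
count of o: 14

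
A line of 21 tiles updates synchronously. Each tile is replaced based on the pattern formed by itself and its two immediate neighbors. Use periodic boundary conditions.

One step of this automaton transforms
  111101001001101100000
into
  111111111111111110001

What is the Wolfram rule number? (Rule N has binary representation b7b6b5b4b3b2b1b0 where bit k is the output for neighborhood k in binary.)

position 1: 111 → 1  (bit 7 = 1)
position 3: 110 → 1  (bit 6 = 1)
position 4: 101 → 1  (bit 5 = 1)
position 6: 100 → 1  (bit 4 = 1)
position 0: 011 → 1  (bit 3 = 1)
position 5: 010 → 1  (bit 2 = 1)
position 7: 001 → 1  (bit 1 = 1)
position 17: 000 → 0  (bit 0 = 0)
bits b7..b0 = 11111110 = 254

254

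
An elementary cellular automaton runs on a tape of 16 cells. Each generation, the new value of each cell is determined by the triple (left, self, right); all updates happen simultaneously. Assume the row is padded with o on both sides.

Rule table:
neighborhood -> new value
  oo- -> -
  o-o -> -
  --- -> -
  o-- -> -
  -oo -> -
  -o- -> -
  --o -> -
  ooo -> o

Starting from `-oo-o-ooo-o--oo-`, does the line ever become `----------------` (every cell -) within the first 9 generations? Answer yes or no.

yes

-------o--------
----------------
all cells are - at generation 2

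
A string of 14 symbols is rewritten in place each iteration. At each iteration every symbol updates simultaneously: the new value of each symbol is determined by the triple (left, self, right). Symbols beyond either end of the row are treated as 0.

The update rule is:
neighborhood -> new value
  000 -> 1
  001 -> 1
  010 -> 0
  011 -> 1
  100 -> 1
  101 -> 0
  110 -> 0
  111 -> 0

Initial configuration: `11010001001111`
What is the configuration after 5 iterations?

00100011101110

10001110111000
01111000100111
11000111011100
10111100010011
00100011101110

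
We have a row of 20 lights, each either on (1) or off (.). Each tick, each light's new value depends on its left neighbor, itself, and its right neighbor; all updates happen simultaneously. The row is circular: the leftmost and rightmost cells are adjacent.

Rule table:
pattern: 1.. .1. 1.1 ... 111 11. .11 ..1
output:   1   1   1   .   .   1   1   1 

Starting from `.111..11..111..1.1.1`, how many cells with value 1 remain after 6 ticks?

tick 1: 11.11111111.11111111
tick 2: .111......111.......
tick 3: 11.11....11.11......
tick 4: 111111..1111111....1
tick 5: .....1111.....11..11
tick 6: 1...11..11...1111111
count of 1: 12

12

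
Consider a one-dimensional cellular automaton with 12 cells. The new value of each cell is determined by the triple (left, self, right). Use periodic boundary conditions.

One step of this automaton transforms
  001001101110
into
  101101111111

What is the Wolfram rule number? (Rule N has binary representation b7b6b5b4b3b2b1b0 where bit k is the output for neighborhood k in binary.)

position 9: 111 → 1  (bit 7 = 1)
position 6: 110 → 1  (bit 6 = 1)
position 7: 101 → 1  (bit 5 = 1)
position 3: 100 → 1  (bit 4 = 1)
position 5: 011 → 1  (bit 3 = 1)
position 2: 010 → 1  (bit 2 = 1)
position 1: 001 → 0  (bit 1 = 0)
position 0: 000 → 1  (bit 0 = 1)
bits b7..b0 = 11111101 = 253

253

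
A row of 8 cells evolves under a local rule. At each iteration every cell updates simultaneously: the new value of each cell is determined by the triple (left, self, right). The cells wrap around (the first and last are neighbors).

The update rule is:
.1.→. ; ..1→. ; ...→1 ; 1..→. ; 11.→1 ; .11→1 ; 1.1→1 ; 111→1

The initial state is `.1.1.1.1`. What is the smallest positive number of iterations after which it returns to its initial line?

1.1.1.1.
.1.1.1.1

2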